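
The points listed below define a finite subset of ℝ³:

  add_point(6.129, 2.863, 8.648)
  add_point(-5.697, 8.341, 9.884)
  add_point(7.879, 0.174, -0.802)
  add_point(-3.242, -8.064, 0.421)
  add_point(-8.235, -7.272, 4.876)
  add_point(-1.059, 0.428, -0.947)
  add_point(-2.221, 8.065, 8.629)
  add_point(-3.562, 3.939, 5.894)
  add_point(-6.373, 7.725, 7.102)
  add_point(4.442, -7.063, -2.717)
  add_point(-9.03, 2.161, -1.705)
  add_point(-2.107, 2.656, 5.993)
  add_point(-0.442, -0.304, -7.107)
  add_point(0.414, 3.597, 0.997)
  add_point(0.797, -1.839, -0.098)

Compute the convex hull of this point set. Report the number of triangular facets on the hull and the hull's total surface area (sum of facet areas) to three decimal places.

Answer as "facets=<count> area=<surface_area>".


Points on the hull: [0, 1, 2, 3, 4, 6, 8, 9, 10, 12, 13] (11 of 15).

Per-facet area ½‖(b−a)×(c−a)‖:
  f1: (p12, p3, p10) → 53.6631
  f2: (p4, p3, p10) → 37.8010
  f3: (p4, p1, p10) → 77.4278
  f4: (p9, p12, p2) → 36.9574
  f5: (p9, p12, p3) → 38.4662
  f6: (p9, p4, p3) → 11.3546
  f7: (p13, p12, p2) → 36.4183
  f8: (p13, p6, p2) → 30.1973
  f9: (p13, p6, p12) → 15.9533
  f10: (p0, p4, p1) → 104.1325
  f11: (p0, p6, p1) → 10.0352
  f12: (p0, p6, p2) → 46.9880
  f13: (p0, p9, p2) → 37.9575
  f14: (p0, p9, p4) → 107.7051
  f15: (p8, p12, p10) → 52.7246
  f16: (p8, p6, p12) → 38.5232
  f17: (p8, p1, p10) → 5.1881
  f18: (p8, p6, p1) → 5.3866
Σ area = 746.880

Euler characteristic 11−27+18 = 2 ✓

facets=18 area=746.880


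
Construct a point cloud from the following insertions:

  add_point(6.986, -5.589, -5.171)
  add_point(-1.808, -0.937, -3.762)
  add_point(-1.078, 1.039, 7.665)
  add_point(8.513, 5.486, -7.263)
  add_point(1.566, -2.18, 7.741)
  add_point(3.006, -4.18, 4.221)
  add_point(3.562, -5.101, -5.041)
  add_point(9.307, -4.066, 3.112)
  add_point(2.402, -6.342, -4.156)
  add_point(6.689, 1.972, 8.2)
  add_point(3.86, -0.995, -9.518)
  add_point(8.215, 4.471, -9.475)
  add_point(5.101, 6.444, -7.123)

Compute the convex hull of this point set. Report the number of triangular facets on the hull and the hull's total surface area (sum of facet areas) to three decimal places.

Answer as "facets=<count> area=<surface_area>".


Hull vertices (12/13): indices [0, 1, 2, 3, 4, 5, 7, 8, 9, 10, 11, 12].

Area of each hull facet:
  f1: (p4, p9, p7) → 26.5887
  f2: (p10, p12, p1) → 31.7597
  f3: (p11, p0, p7) → 47.2939
  f4: (p11, p10, p12) → 15.2220
  f5: (p11, p10, p0) → 23.9961
  f6: (p8, p0, p7) → 20.7007
  f7: (p8, p10, p0) → 16.4596
  f8: (p8, p10, p1) → 24.3624
  f9: (p2, p9, p12) → 62.3556
  f10: (p2, p4, p9) → 13.7698
  f11: (p2, p12, p1) → 61.1817
  f12: (p2, p8, p1) → 39.4069
  f13: (p2, p8, p4) → 25.2662
  f14: (p3, p9, p7) → 58.6462
  f15: (p3, p11, p7) → 15.9488
  f16: (p3, p9, p12) → 28.1943
  f17: (p3, p11, p12) → 4.3461
  f18: (p5, p4, p7) → 12.1807
  f19: (p5, p8, p7) → 27.6234
  f20: (p5, p8, p4) → 8.7122
Σ area = 564.015

Euler: V−E+F = 12−30+20 = 2.

facets=20 area=564.015


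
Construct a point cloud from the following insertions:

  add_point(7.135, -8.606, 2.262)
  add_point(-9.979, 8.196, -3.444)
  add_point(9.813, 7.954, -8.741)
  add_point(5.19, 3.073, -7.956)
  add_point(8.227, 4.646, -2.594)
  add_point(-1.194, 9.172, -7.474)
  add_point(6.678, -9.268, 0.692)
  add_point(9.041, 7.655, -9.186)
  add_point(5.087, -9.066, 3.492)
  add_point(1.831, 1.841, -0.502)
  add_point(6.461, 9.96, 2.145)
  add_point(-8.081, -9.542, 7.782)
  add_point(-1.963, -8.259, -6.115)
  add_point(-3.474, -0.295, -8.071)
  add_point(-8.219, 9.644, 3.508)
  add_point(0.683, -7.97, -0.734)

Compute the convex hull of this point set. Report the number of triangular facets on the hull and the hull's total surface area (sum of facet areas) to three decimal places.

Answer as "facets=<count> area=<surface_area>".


facets=22 area=1204.842

13 of the 16 inputs are extreme points: [0, 1, 2, 4, 5, 6, 7, 8, 10, 11, 12, 13, 14].

Facet areas (half cross-product norm):
  f1: (p12, p11, p1) → 137.1300
  f2: (p14, p11, p1) → 71.8968
  f3: (p14, p10, p11) → 144.8506
  f4: (p4, p10, p2) → 25.2572
  f5: (p13, p12, p1) → 34.5165
  f6: (p0, p4, p10) → 46.6786
  f7: (p0, p4, p2) → 33.8401
  f8: (p5, p13, p1) → 45.4432
  f9: (p5, p14, p1) → 35.0962
  f10: (p5, p10, p2) → 58.7290
  f11: (p5, p14, p10) → 75.9861
  f12: (p7, p13, p12) → 57.4498
  f13: (p7, p5, p2) → 3.6215
  f14: (p7, p5, p13) → 51.0031
  f15: (p6, p12, p11) → 81.3668
  f16: (p6, p0, p2) → 17.5114
  f17: (p6, p7, p2) → 9.1915
  f18: (p6, p7, p12) → 104.2231
  f19: (p8, p6, p11) → 15.1593
  f20: (p8, p6, p0) → 2.1179
  f21: (p8, p10, p11) → 131.4708
  f22: (p8, p0, p10) → 22.3025
Σ area = 1204.842

Euler characteristic 13−33+22 = 2 ✓


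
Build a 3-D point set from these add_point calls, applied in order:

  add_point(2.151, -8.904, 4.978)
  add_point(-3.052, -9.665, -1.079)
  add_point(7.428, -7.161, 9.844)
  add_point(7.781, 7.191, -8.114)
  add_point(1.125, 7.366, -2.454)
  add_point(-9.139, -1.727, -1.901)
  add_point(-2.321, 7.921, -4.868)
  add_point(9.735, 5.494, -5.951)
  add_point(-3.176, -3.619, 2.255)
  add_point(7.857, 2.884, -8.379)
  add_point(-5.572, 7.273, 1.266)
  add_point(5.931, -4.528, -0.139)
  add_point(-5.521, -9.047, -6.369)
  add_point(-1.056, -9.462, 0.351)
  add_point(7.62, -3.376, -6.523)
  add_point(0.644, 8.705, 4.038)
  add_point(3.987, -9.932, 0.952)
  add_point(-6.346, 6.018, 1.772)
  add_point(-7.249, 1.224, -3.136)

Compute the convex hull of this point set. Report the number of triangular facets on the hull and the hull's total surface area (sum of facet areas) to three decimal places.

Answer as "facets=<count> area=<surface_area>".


facets=26 area=1004.944

Points on the hull: [0, 1, 2, 3, 5, 6, 7, 9, 10, 12, 14, 15, 16, 17, 18] (15 of 19).

Facet areas (half cross-product norm):
  f1: (p2, p15, p7) → 123.3910
  f2: (p14, p12, p16) → 62.3468
  f3: (p14, p2, p7) → 75.7542
  f4: (p14, p2, p16) → 49.4104
  f5: (p10, p6, p15) → 24.1587
  f6: (p18, p12, p5) → 16.6627
  f7: (p18, p6, p12) → 37.3843
  f8: (p18, p10, p5) → 11.9232
  f9: (p18, p10, p6) → 25.2328
  f10: (p3, p6, p12) → 91.8625
  f11: (p3, p15, p7) → 23.3992
  f12: (p3, p6, p15) → 50.0901
  f13: (p0, p2, p5) → 38.2765
  f14: (p0, p2, p16) → 15.7260
  f15: (p17, p2, p15) → 70.6548
  f16: (p17, p10, p15) → 4.7554
  f17: (p17, p2, p5) → 91.7602
  f18: (p17, p10, p5) → 4.9257
  f19: (p9, p14, p12) → 42.5215
  f20: (p9, p3, p12) → 29.9018
  f21: (p9, p14, p7) → 11.6435
  f22: (p9, p3, p7) → 6.4130
  f23: (p1, p12, p16) → 16.2164
  f24: (p1, p0, p16) → 16.4610
  f25: (p1, p12, p5) → 26.8422
  f26: (p1, p0, p5) → 37.2304
Σ area = 1004.944

Euler characteristic 15−39+26 = 2 ✓


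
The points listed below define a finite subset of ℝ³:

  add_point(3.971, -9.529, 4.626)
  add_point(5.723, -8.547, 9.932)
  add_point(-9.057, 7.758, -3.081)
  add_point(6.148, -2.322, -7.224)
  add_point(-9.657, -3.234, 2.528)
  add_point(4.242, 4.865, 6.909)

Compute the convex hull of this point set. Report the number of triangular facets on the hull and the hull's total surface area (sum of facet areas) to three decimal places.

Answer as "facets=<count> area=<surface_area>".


facets=8 area=722.117

6 of the 6 inputs are extreme points: [0, 1, 2, 3, 4, 5].

Facet areas (half cross-product norm):
  f1: (p2, p3, p4) → 108.7055
  f2: (p5, p2, p4) → 96.3485
  f3: (p5, p1, p4) → 109.0380
  f4: (p5, p2, p3) → 126.1517
  f5: (p5, p1, p3) → 106.7398
  f6: (p0, p3, p4) → 104.4501
  f7: (p0, p1, p4) → 40.5097
  f8: (p0, p1, p3) → 30.1738
Σ area = 722.117

Euler characteristic 6−12+8 = 2 ✓


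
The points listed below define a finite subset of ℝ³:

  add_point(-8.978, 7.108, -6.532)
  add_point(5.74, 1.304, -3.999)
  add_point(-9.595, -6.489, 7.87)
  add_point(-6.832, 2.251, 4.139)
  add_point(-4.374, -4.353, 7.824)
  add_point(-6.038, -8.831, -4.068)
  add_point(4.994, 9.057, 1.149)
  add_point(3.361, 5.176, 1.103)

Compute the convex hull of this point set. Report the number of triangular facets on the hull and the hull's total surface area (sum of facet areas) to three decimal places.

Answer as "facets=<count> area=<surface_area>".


facets=10 area=693.074

Hull vertices (7/8): indices [0, 1, 2, 3, 4, 5, 6].

Triangle areas on the boundary:
  f1: (p5, p0, p2) → 103.4899
  f2: (p5, p0, p1) → 110.4853
  f3: (p6, p0, p1) → 71.6486
  f4: (p4, p6, p1) → 76.3019
  f5: (p4, p5, p2) → 35.0472
  f6: (p4, p5, p1) → 93.9746
  f7: (p3, p0, p2) → 44.9648
  f8: (p3, p6, p0) → 80.8586
  f9: (p3, p4, p2) → 22.4178
  f10: (p3, p4, p6) → 53.8853
Σ area = 693.074

Euler: V−E+F = 7−15+10 = 2.


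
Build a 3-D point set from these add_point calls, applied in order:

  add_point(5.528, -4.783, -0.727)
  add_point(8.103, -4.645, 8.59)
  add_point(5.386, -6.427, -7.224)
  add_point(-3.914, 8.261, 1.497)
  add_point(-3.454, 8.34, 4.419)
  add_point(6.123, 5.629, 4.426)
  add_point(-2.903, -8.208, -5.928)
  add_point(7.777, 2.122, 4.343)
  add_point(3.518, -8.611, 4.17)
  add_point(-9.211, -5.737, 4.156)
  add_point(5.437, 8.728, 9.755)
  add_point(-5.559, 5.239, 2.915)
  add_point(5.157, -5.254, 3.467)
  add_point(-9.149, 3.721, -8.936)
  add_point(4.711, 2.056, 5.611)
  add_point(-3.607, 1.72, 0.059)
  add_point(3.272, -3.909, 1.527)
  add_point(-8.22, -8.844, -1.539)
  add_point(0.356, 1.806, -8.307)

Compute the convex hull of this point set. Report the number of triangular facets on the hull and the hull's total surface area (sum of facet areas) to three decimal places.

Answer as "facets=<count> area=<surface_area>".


facets=24 area=1073.184

Hull vertices (14/19): indices [1, 2, 3, 4, 5, 6, 7, 8, 9, 10, 11, 13, 17, 18].

Per-facet area ½‖(b−a)×(c−a)‖:
  f1: (p10, p1, p9) → 121.8172
  f2: (p4, p10, p9) → 73.3876
  f3: (p8, p1, p9) → 42.9350
  f4: (p8, p2, p1) → 40.8486
  f5: (p17, p13, p9) → 47.9287
  f6: (p17, p8, p9) → 41.4528
  f7: (p18, p2, p13) → 34.5307
  f8: (p11, p13, p9) → 72.1781
  f9: (p11, p4, p9) → 12.4381
  f10: (p11, p4, p13) → 20.2055
  f11: (p3, p4, p10) → 11.7708
  f12: (p3, p4, p13) → 8.1823
  f13: (p3, p18, p10) → 74.7929
  f14: (p3, p18, p13) → 55.9931
  f15: (p6, p2, p13) → 57.6492
  f16: (p6, p17, p13) → 47.3586
  f17: (p6, p8, p2) → 47.4122
  f18: (p6, p17, p8) → 41.1205
  f19: (p5, p18, p10) → 24.1971
  f20: (p5, p18, p2) → 70.1175
  f21: (p7, p2, p1) → 58.1580
  f22: (p7, p5, p2) → 24.8472
  f23: (p7, p10, p1) → 33.5688
  f24: (p7, p5, p10) → 10.2933
Σ area = 1073.184

Euler characteristic 14−36+24 = 2 ✓


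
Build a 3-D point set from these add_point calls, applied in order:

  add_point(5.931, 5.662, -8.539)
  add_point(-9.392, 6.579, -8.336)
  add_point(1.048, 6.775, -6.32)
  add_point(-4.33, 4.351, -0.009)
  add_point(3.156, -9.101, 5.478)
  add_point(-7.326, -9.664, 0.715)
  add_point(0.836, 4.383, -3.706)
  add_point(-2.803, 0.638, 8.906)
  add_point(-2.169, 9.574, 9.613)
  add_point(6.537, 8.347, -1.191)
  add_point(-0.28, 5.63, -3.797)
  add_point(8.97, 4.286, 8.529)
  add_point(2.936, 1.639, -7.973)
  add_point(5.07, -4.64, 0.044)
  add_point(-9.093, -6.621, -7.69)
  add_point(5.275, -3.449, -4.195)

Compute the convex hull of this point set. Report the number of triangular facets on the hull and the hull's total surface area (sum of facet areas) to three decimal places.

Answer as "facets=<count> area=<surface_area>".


facets=22 area=1189.035

Hull vertices (13/16): indices [0, 1, 2, 4, 5, 7, 8, 9, 11, 12, 13, 14, 15].

Facet areas (half cross-product norm):
  f1: (p8, p5, p1) → 171.4609
  f2: (p14, p5, p1) → 55.6349
  f3: (p14, p0, p1) → 101.1306
  f4: (p4, p14, p5) → 44.1622
  f5: (p2, p0, p1) → 17.6857
  f6: (p9, p0, p11) → 28.9555
  f7: (p9, p8, p11) → 64.1527
  f8: (p9, p2, p0) → 19.8788
  f9: (p9, p8, p1) → 118.5585
  f10: (p9, p2, p1) → 22.6081
  f11: (p13, p4, p11) → 47.0600
  f12: (p7, p8, p5) → 37.0693
  f13: (p7, p4, p5) → 65.6320
  f14: (p7, p8, p11) → 51.7088
  f15: (p7, p4, p11) → 71.2705
  f16: (p12, p14, p0) → 12.3243
  f17: (p15, p4, p14) → 85.9090
  f18: (p15, p13, p4) → 7.1688
  f19: (p15, p12, p14) → 48.7237
  f20: (p15, p12, p0) → 15.1579
  f21: (p15, p0, p11) → 77.0904
  f22: (p15, p13, p11) → 25.6919
Σ area = 1189.035

Euler characteristic 13−33+22 = 2 ✓


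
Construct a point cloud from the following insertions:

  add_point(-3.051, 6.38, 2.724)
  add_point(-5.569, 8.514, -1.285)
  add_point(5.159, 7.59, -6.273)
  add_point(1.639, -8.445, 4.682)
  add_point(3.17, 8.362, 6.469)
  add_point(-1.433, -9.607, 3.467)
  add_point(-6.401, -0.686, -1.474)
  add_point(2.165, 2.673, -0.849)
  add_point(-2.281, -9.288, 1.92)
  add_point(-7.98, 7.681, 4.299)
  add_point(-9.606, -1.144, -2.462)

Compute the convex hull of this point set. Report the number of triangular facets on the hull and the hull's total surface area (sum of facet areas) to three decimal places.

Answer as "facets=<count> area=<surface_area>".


facets=12 area=660.305

Points on the hull: [1, 2, 3, 4, 5, 8, 9, 10] (8 of 11).

Triangle areas on the boundary:
  f1: (p1, p2, p10) → 60.8538
  f2: (p1, p4, p2) → 63.5929
  f3: (p8, p2, p10) → 103.1601
  f4: (p8, p5, p10) → 7.1474
  f5: (p3, p4, p2) → 108.4010
  f6: (p3, p8, p2) → 48.0241
  f7: (p3, p8, p5) → 2.3713
  f8: (p9, p1, p10) → 31.8444
  f9: (p9, p1, p4) → 34.0782
  f10: (p9, p5, p10) → 73.2410
  f11: (p9, p3, p5) → 32.3978
  f12: (p9, p3, p4) → 95.1930
Σ area = 660.305

Euler: V−E+F = 8−18+12 = 2.


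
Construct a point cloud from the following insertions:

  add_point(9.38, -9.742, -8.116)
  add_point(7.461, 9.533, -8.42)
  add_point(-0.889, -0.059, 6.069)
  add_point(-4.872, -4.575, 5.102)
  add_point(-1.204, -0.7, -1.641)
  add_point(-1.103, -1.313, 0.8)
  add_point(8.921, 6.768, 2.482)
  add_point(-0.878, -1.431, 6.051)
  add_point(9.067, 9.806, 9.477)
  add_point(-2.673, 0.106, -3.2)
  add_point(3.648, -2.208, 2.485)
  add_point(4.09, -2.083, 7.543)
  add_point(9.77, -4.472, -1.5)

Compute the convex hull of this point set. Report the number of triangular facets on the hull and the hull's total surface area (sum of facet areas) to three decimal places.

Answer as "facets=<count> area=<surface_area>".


Points on the hull: [0, 1, 2, 3, 6, 8, 9, 11, 12] (9 of 13).

Area of each hull facet:
  f1: (p0, p1, p12) → 65.4645
  f2: (p11, p8, p3) → 48.6728
  f3: (p11, p8, p12) → 70.7625
  f4: (p11, p0, p3) → 87.4547
  f5: (p11, p0, p12) → 30.2359
  f6: (p2, p8, p3) → 4.5263
  f7: (p6, p8, p12) → 33.4892
  f8: (p6, p1, p12) → 67.5650
  f9: (p6, p1, p8) → 26.6924
  f10: (p9, p0, p3) → 79.1183
  f11: (p9, p0, p1) → 117.5543
  f12: (p9, p2, p3) → 27.7491
  f13: (p9, p1, p8) → 127.5798
  f14: (p9, p2, p8) → 63.7677
Σ area = 850.632

Check V−E+F: 9 − 21 + 14 = 2.

facets=14 area=850.632


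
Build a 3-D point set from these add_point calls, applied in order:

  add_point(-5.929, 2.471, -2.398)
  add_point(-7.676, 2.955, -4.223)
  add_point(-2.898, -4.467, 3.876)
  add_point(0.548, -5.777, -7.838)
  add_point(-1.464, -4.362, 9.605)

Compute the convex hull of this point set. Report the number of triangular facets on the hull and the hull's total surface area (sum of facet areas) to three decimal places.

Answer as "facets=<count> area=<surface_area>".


facets=6 area=216.192

Hull vertices (5/5): indices [0, 1, 2, 3, 4].

Triangle areas on the boundary:
  f1: (p0, p3, p1) → 14.9550
  f2: (p0, p4, p1) → 8.7222
  f3: (p0, p4, p3) → 85.1599
  f4: (p2, p3, p1) → 65.0480
  f5: (p2, p4, p1) → 23.7361
  f6: (p2, p4, p3) → 18.5713
Σ area = 216.192

Euler characteristic 5−9+6 = 2 ✓


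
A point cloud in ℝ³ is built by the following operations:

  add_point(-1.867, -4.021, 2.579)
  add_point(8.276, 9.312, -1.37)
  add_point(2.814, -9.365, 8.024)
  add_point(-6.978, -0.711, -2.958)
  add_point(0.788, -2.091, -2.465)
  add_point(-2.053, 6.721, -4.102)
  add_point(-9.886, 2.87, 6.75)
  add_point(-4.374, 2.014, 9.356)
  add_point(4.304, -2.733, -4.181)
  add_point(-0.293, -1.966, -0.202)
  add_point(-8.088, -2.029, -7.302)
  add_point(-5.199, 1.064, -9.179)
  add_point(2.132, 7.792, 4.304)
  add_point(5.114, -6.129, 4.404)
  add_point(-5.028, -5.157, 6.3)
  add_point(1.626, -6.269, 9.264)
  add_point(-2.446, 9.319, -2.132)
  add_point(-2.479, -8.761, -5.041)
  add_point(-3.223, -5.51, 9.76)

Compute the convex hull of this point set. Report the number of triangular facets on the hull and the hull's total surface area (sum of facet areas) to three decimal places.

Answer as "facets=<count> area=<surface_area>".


facets=24 area=973.584

Extreme-point indices: [1, 2, 6, 7, 8, 10, 11, 12, 13, 14, 15, 16, 17, 18] — 14 of 19 on the boundary.

Facet areas (half cross-product norm):
  f1: (p8, p11, p1) → 73.9125
  f2: (p16, p11, p1) → 57.6065
  f3: (p17, p8, p11) → 46.5634
  f4: (p13, p2, p1) → 22.5126
  f5: (p13, p8, p1) → 59.8149
  f6: (p13, p17, p2) → 33.0601
  f7: (p13, p17, p8) → 42.0673
  f8: (p18, p7, p6) → 22.4210
  f9: (p15, p2, p1) → 32.7006
  f10: (p15, p18, p2) → 7.5644
  f11: (p15, p18, p7) → 17.9639
  f12: (p10, p17, p11) → 20.4752
  f13: (p10, p16, p6) → 83.8840
  f14: (p10, p16, p11) → 23.8607
  f15: (p14, p17, p2) → 54.6060
  f16: (p14, p18, p2) → 14.0976
  f17: (p14, p10, p17) → 54.6851
  f18: (p14, p18, p6) → 17.7051
  f19: (p14, p10, p6) → 64.9390
  f20: (p12, p15, p1) → 57.6889
  f21: (p12, p15, p7) → 51.2862
  f22: (p12, p16, p1) → 33.7673
  f23: (p12, p7, p6) → 29.6750
  f24: (p12, p16, p6) → 50.7264
Σ area = 973.584

Euler characteristic 14−36+24 = 2 ✓


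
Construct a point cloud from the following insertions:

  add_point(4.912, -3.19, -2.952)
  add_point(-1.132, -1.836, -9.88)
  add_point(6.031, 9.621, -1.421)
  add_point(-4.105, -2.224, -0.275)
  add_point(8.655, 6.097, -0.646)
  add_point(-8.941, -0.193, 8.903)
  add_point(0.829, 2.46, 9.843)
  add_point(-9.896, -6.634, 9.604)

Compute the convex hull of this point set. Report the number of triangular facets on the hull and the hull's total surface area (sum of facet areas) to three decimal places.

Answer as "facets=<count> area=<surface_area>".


facets=10 area=686.653

Extreme-point indices: [0, 1, 2, 4, 5, 6, 7] — 7 of 8 on the boundary.

Facet areas (half cross-product norm):
  f1: (p1, p2, p4) → 34.7584
  f2: (p6, p2, p4) → 30.2989
  f3: (p0, p1, p7) → 91.6127
  f4: (p0, p1, p4) → 45.9357
  f5: (p0, p6, p7) → 102.3195
  f6: (p0, p6, p4) → 67.0191
  f7: (p5, p6, p7) → 30.7010
  f8: (p5, p6, p2) → 66.5316
  f9: (p5, p1, p7) → 66.6371
  f10: (p5, p1, p2) → 150.8393
Σ area = 686.653

Euler: V−E+F = 7−15+10 = 2.


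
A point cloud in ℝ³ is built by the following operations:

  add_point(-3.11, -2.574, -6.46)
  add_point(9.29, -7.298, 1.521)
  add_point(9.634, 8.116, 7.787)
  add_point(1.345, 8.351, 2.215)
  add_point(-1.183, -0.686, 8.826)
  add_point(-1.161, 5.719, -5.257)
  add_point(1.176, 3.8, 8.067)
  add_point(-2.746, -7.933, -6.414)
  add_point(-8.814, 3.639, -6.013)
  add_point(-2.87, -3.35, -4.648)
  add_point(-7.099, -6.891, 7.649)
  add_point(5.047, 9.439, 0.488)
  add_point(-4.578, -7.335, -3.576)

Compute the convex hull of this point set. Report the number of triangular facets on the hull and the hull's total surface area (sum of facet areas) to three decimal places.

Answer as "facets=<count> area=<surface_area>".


Extreme-point indices: [0, 1, 2, 3, 4, 5, 6, 7, 8, 10, 11, 12] — 12 of 13 on the boundary.

Triangle areas on the boundary:
  f1: (p6, p4, p2) → 14.2120
  f2: (p6, p10, p8) → 107.6828
  f3: (p6, p10, p4) → 8.5768
  f4: (p12, p7, p8) → 20.2695
  f5: (p12, p10, p8) → 68.9014
  f6: (p12, p10, p7) → 7.2462
  f7: (p3, p6, p8) → 49.9845
  f8: (p3, p6, p2) → 33.3407
  f9: (p0, p7, p8) → 14.2180
  f10: (p0, p5, p8) → 30.0159
  f11: (p0, p5, p7) → 7.5500
  f12: (p1, p5, p7) → 97.7856
  f13: (p1, p10, p7) → 102.1892
  f14: (p1, p4, p2) → 95.5340
  f15: (p1, p10, p4) → 61.9108
  f16: (p11, p1, p2) → 71.3154
  f17: (p11, p1, p5) → 78.4969
  f18: (p11, p3, p2) → 18.3764
  f19: (p11, p5, p8) → 21.6095
  f20: (p11, p3, p8) → 25.6776
Σ area = 934.893

Euler: V−E+F = 12−30+20 = 2.

facets=20 area=934.893


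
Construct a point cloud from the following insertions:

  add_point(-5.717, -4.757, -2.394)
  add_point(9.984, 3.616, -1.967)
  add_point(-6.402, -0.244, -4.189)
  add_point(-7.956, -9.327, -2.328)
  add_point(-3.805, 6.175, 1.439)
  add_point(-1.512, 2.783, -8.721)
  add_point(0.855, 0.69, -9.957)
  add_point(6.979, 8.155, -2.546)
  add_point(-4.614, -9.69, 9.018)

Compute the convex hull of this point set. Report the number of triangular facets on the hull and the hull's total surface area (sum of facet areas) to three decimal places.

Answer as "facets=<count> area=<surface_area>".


facets=12 area=699.054

Points on the hull: [1, 2, 3, 4, 5, 6, 7, 8] (8 of 9).

Area of each hull facet:
  f1: (p8, p1, p3) → 127.4975
  f2: (p8, p7, p1) → 60.7953
  f3: (p4, p8, p3) → 94.1434
  f4: (p4, p8, p7) → 96.4545
  f5: (p6, p1, p3) → 92.7384
  f6: (p6, p7, p1) → 32.8428
  f7: (p2, p4, p3) → 32.9655
  f8: (p5, p4, p7) → 56.8063
  f9: (p5, p6, p7) → 19.9971
  f10: (p5, p2, p4) → 32.5000
  f11: (p5, p6, p3) → 25.6504
  f12: (p5, p2, p3) → 26.6632
Σ area = 699.054

Euler: V−E+F = 8−18+12 = 2.


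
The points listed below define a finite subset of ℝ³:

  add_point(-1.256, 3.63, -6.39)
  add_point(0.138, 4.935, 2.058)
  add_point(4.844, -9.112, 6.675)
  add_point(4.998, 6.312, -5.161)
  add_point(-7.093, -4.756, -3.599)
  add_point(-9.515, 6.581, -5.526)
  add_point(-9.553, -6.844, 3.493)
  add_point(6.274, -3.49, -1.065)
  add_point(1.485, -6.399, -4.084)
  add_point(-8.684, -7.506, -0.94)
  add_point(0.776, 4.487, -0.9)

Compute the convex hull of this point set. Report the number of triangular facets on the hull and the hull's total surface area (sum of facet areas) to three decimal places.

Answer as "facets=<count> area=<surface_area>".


facets=16 area=715.769

Hull vertices (10/11): indices [0, 1, 2, 3, 4, 5, 6, 7, 8, 9].

Facet areas (half cross-product norm):
  f1: (p8, p2, p7) → 30.7822
  f2: (p1, p5, p6) → 89.4479
  f3: (p1, p2, p6) → 100.6468
  f4: (p0, p4, p5) → 44.8431
  f5: (p0, p4, p8) → 42.3287
  f6: (p9, p2, p6) → 34.0546
  f7: (p9, p8, p2) → 62.0163
  f8: (p9, p4, p8) → 17.3550
  f9: (p9, p5, p6) → 33.4799
  f10: (p9, p4, p5) → 18.1497
  f11: (p3, p2, p7) → 29.5323
  f12: (p3, p1, p2) → 66.7151
  f13: (p3, p8, p7) → 33.6792
  f14: (p3, p0, p8) → 36.6572
  f15: (p3, p1, p5) → 54.3297
  f16: (p3, p0, p5) → 21.7514
Σ area = 715.769

Euler: V−E+F = 10−24+16 = 2.


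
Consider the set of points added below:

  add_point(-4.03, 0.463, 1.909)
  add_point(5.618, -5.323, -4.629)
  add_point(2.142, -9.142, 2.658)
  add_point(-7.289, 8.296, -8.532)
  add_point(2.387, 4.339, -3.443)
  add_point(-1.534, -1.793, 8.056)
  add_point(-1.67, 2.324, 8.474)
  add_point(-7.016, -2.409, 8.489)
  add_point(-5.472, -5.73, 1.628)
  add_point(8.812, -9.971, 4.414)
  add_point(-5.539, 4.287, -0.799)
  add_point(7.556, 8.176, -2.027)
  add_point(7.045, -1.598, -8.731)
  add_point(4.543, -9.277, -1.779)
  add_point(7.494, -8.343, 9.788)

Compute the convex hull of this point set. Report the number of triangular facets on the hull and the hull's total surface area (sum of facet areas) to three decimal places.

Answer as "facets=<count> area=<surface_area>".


facets=16 area=1019.086

Extreme-point indices: [2, 3, 6, 7, 8, 9, 11, 12, 13, 14] — 10 of 15 on the boundary.

Per-facet area ½‖(b−a)×(c−a)‖:
  f1: (p11, p12, p3) → 92.8299
  f2: (p11, p12, p9) → 92.9680
  f3: (p11, p14, p9) → 55.6246
  f4: (p6, p11, p3) → 118.0139
  f5: (p6, p11, p14) → 106.9356
  f6: (p13, p12, p9) → 35.5600
  f7: (p13, p12, p3) → 90.7644
  f8: (p13, p8, p3) → 95.7092
  f9: (p7, p6, p14) → 50.4182
  f10: (p7, p8, p3) → 66.9512
  f11: (p7, p6, p3) → 67.3972
  f12: (p2, p13, p9) → 17.0272
  f13: (p2, p13, p8) → 19.9954
  f14: (p2, p14, p9) → 20.0311
  f15: (p2, p7, p14) → 57.1652
  f16: (p2, p7, p8) → 31.6948
Σ area = 1019.086

Check V−E+F: 10 − 24 + 16 = 2.


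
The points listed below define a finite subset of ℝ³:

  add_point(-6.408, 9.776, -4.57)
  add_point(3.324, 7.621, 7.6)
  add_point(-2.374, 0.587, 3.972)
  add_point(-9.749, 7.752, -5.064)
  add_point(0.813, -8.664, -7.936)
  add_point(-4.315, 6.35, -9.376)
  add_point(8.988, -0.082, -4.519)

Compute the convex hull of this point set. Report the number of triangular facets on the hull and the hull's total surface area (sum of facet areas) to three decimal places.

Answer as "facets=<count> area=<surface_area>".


facets=10 area=662.815

Hull vertices (7/7): indices [0, 1, 2, 3, 4, 5, 6].

Area of each hull facet:
  f1: (p1, p4, p6) → 90.1525
  f2: (p2, p4, p3) → 105.1094
  f3: (p2, p1, p3) → 65.6223
  f4: (p2, p1, p4) → 60.1476
  f5: (p5, p4, p3) → 52.1725
  f6: (p5, p4, p6) → 89.2898
  f7: (p0, p1, p6) → 115.3551
  f8: (p0, p5, p6) → 46.8597
  f9: (p0, p1, p3) → 25.8321
  f10: (p0, p5, p3) → 12.2739
Σ area = 662.815

Euler: V−E+F = 7−15+10 = 2.


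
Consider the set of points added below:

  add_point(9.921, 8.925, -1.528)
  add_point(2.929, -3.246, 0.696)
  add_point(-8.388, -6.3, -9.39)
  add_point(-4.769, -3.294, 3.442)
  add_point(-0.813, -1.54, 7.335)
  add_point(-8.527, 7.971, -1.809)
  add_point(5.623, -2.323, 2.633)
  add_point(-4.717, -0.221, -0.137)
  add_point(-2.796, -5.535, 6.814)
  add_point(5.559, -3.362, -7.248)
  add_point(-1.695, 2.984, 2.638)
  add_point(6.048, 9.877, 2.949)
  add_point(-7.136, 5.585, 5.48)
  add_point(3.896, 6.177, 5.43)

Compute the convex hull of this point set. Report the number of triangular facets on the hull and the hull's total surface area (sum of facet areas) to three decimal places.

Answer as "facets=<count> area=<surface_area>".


facets=16 area=907.883

Hull vertices (10/14): indices [0, 2, 4, 5, 6, 8, 9, 11, 12, 13].

Per-facet area ½‖(b−a)×(c−a)‖:
  f1: (p2, p0, p5) → 149.1327
  f2: (p9, p2, p0) → 86.8762
  f3: (p11, p0, p5) → 43.2153
  f4: (p8, p9, p2) → 109.4880
  f5: (p12, p11, p5) → 54.6855
  f6: (p12, p8, p4) → 20.4657
  f7: (p12, p2, p5) → 62.0994
  f8: (p12, p8, p2) → 101.3403
  f9: (p13, p11, p0) → 12.5149
  f10: (p13, p12, p4) → 42.4655
  f11: (p13, p12, p11) → 24.0243
  f12: (p6, p9, p0) → 61.5882
  f13: (p6, p8, p9) → 45.6610
  f14: (p6, p8, p4) → 17.6193
  f15: (p6, p13, p0) → 43.6487
  f16: (p6, p13, p4) → 33.0581
Σ area = 907.883

Euler: V−E+F = 10−24+16 = 2.


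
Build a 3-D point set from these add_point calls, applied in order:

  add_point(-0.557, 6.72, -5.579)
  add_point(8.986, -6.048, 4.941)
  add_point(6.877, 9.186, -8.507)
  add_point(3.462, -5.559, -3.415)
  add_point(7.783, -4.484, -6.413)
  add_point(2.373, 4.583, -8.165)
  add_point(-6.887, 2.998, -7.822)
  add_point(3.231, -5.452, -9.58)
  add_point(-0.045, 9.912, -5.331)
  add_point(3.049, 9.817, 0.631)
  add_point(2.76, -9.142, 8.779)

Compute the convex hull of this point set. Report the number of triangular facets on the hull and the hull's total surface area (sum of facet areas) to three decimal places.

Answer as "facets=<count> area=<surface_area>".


facets=12 area=808.771

Points on the hull: [1, 2, 4, 6, 7, 8, 9, 10] (8 of 11).

Facet areas (half cross-product norm):
  f1: (p10, p7, p6) → 124.5258
  f2: (p2, p8, p6) → 34.3348
  f3: (p2, p7, p6) → 90.2591
  f4: (p9, p10, p1) → 67.9089
  f5: (p9, p2, p1) → 86.6985
  f6: (p9, p2, p8) → 25.6647
  f7: (p9, p8, p6) → 28.7194
  f8: (p9, p10, p6) → 148.5614
  f9: (p4, p2, p1) → 76.4365
  f10: (p4, p2, p7) → 38.9880
  f11: (p4, p10, p1) → 40.9288
  f12: (p4, p10, p7) → 45.7447
Σ area = 808.771

Euler: V−E+F = 8−18+12 = 2.


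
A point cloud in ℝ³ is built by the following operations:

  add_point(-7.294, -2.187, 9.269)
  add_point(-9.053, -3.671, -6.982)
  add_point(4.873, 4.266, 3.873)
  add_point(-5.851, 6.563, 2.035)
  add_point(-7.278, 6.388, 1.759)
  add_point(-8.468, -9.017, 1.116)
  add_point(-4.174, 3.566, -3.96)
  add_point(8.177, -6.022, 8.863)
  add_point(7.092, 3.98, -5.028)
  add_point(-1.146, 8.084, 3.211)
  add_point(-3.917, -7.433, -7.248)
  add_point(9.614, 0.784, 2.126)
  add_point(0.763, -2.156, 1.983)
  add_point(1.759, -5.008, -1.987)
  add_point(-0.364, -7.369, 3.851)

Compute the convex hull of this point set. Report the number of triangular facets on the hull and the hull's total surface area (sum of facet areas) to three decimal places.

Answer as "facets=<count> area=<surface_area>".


facets=20 area=937.782

Hull vertices (12/15): indices [0, 1, 2, 4, 5, 6, 7, 8, 9, 10, 11, 13].

Area of each hull facet:
  f1: (p7, p0, p9) → 102.9227
  f2: (p4, p0, p1) → 75.9237
  f3: (p4, p0, p9) → 37.1460
  f4: (p5, p0, p1) → 49.7700
  f5: (p5, p7, p0) → 85.1171
  f6: (p2, p7, p11) → 29.6004
  f7: (p2, p7, p9) → 28.9685
  f8: (p2, p8, p11) → 24.6936
  f9: (p2, p8, p9) → 32.5701
  f10: (p13, p7, p11) → 49.9730
  f11: (p6, p8, p9) → 48.9522
  f12: (p6, p4, p9) → 22.9510
  f13: (p6, p8, p1) → 44.5643
  f14: (p6, p4, p1) → 30.7515
  f15: (p10, p5, p7) → 89.4382
  f16: (p10, p13, p7) → 23.6109
  f17: (p10, p5, p1) → 29.1438
  f18: (p10, p8, p1) → 50.5970
  f19: (p10, p8, p11) → 65.8022
  f20: (p10, p13, p11) → 15.2857
Σ area = 937.782

Euler characteristic 12−30+20 = 2 ✓


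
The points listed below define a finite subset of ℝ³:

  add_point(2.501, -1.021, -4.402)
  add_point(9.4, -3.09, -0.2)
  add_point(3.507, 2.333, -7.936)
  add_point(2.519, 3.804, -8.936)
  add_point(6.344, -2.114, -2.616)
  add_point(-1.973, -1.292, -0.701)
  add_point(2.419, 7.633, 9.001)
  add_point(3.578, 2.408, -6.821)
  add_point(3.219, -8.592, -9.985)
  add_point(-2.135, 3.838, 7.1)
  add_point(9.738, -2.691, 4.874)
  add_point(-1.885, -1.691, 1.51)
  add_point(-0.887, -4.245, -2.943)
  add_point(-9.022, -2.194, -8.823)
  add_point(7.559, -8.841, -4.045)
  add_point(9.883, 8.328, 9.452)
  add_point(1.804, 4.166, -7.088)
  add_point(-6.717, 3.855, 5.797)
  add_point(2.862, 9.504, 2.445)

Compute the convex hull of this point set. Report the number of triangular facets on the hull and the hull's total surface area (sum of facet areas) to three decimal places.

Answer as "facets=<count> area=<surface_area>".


facets=24 area=994.869

Extreme-point indices: [1, 2, 3, 6, 8, 9, 10, 11, 12, 13, 14, 15, 17, 18] — 14 of 19 on the boundary.

Area of each hull facet:
  f1: (p3, p18, p13) → 80.7338
  f2: (p3, p18, p15) → 51.1960
  f3: (p17, p18, p13) → 92.7841
  f4: (p8, p14, p13) → 45.0644
  f5: (p8, p3, p13) → 73.9757
  f6: (p1, p3, p15) → 97.7591
  f7: (p12, p14, p13) → 34.2687
  f8: (p10, p1, p15) → 27.1070
  f9: (p10, p1, p14) → 14.4088
  f10: (p2, p1, p14) → 39.5767
  f11: (p2, p1, p3) → 3.5180
  f12: (p2, p8, p14) → 40.5718
  f13: (p2, p8, p3) → 8.9881
  f14: (p9, p10, p17) → 20.0929
  f15: (p11, p10, p14) → 62.4159
  f16: (p11, p10, p17) → 45.9591
  f17: (p11, p12, p14) → 21.9832
  f18: (p11, p17, p13) → 53.1294
  f19: (p11, p12, p13) → 26.0092
  f20: (p6, p9, p17) → 9.1862
  f21: (p6, p18, p15) → 25.6408
  f22: (p6, p17, p18) → 35.1556
  f23: (p6, p10, p15) → 44.4807
  f24: (p6, p9, p10) → 40.8632
Σ area = 994.869

Euler: V−E+F = 14−36+24 = 2.


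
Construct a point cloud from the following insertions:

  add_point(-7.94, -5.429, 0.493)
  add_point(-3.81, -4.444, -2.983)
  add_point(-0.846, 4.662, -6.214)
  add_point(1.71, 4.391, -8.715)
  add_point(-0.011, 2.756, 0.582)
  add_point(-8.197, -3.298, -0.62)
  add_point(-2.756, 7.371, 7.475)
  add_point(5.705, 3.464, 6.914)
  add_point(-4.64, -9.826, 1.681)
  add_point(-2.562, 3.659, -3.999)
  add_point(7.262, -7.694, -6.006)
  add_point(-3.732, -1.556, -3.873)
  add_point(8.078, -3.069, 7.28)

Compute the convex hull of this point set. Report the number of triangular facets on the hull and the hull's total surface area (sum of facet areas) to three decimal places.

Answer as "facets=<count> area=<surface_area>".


facets=20 area=776.137

Hull vertices (12/13): indices [0, 1, 2, 3, 5, 6, 7, 8, 9, 10, 11, 12].

Per-facet area ½‖(b−a)×(c−a)‖:
  f1: (p8, p6, p12) → 111.4444
  f2: (p8, p10, p12) → 92.1280
  f3: (p2, p3, p5) → 15.6098
  f4: (p2, p3, p6) → 15.5179
  f5: (p7, p6, p12) → 23.2485
  f6: (p7, p3, p6) → 74.0559
  f7: (p7, p10, p12) → 47.6226
  f8: (p7, p10, p3) → 102.9087
  f9: (p1, p10, p3) → 66.4158
  f10: (p1, p8, p10) → 42.6650
  f11: (p0, p6, p5) → 16.3525
  f12: (p0, p8, p6) → 40.6873
  f13: (p0, p1, p5) → 6.1634
  f14: (p0, p1, p8) → 15.2135
  f15: (p9, p6, p5) → 57.2792
  f16: (p9, p2, p5) → 7.5610
  f17: (p9, p2, p6) → 14.1714
  f18: (p11, p3, p5) → 10.3185
  f19: (p11, p1, p5) → 7.7163
  f20: (p11, p1, p3) → 9.0570
Σ area = 776.137

Euler: V−E+F = 12−30+20 = 2.


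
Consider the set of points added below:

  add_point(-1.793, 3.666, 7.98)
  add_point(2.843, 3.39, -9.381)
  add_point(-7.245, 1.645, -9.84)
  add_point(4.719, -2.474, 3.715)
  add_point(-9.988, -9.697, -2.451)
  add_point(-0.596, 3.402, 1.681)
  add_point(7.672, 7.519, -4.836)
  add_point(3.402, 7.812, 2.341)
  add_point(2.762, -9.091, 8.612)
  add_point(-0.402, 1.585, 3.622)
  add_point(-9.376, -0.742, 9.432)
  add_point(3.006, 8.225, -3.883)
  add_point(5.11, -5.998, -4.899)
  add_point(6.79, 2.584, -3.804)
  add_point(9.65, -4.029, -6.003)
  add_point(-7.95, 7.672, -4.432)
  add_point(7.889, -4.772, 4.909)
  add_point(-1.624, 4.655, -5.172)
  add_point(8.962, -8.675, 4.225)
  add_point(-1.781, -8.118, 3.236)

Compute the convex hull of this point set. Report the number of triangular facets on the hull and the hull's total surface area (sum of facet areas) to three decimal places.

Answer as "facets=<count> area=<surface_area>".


Points on the hull: [0, 1, 2, 4, 6, 7, 8, 10, 11, 12, 14, 15, 16, 18] (14 of 20).

Triangle areas on the boundary:
  f1: (p8, p10, p4) → 102.8839
  f2: (p18, p8, p4) → 62.3730
  f3: (p1, p2, p14) → 46.2740
  f4: (p15, p7, p11) → 34.1184
  f5: (p15, p1, p2) → 41.5453
  f6: (p15, p10, p4) → 112.8512
  f7: (p15, p2, p4) → 54.5503
  f8: (p12, p18, p4) → 79.6729
  f9: (p12, p18, p14) → 25.9863
  f10: (p12, p2, p4) → 96.1043
  f11: (p12, p2, p14) → 34.5939
  f12: (p0, p8, p10) → 59.2103
  f13: (p0, p15, p10) → 63.8757
  f14: (p0, p15, p7) → 56.6156
  f15: (p6, p7, p11) → 14.9256
  f16: (p6, p1, p14) → 40.5383
  f17: (p6, p18, p14) → 63.1108
  f18: (p6, p15, p11) → 8.2990
  f19: (p6, p15, p1) → 48.9377
  f20: (p16, p0, p7) → 55.1888
  f21: (p16, p6, p18) → 24.6049
  f22: (p16, p6, p7) → 56.7992
  f23: (p16, p18, p8) → 15.0880
  f24: (p16, p0, p8) → 49.0502
Σ area = 1247.198

Euler characteristic 14−36+24 = 2 ✓

facets=24 area=1247.198


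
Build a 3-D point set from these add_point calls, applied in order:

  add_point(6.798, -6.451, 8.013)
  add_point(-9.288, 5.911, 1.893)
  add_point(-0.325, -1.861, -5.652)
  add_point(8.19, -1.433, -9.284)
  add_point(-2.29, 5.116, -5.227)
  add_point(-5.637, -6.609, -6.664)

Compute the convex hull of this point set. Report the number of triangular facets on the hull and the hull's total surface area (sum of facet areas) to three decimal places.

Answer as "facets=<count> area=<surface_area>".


facets=6 area=622.711

5 of the 6 inputs are extreme points: [0, 1, 3, 4, 5].

Per-facet area ½‖(b−a)×(c−a)‖:
  f1: (p0, p5, p1) → 144.2973
  f2: (p0, p5, p3) → 127.6415
  f3: (p4, p5, p1) → 61.4498
  f4: (p4, p5, p3) → 76.2274
  f5: (p4, p0, p1) → 98.5193
  f6: (p4, p0, p3) → 114.5756
Σ area = 622.711

Euler: V−E+F = 5−9+6 = 2.


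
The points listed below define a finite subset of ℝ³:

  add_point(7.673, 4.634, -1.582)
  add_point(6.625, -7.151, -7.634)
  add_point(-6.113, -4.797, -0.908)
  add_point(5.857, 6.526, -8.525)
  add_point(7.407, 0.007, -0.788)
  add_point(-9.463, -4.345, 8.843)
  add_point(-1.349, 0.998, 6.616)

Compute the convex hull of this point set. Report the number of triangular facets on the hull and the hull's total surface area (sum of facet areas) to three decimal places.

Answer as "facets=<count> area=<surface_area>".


facets=10 area=562.973

Points on the hull: [0, 1, 2, 3, 4, 5, 6] (7 of 7).

Area of each hull facet:
  f1: (p3, p1, p0) → 48.1160
  f2: (p2, p1, p5) → 51.8149
  f3: (p2, p3, p5) → 76.0905
  f4: (p2, p3, p1) → 98.5528
  f5: (p4, p1, p5) → 98.3036
  f6: (p4, p1, p0) → 18.7394
  f7: (p6, p4, p5) → 39.9894
  f8: (p6, p4, p0) → 26.9991
  f9: (p6, p3, p5) → 63.5456
  f10: (p6, p3, p0) → 40.8217
Σ area = 562.973

Check V−E+F: 7 − 15 + 10 = 2.


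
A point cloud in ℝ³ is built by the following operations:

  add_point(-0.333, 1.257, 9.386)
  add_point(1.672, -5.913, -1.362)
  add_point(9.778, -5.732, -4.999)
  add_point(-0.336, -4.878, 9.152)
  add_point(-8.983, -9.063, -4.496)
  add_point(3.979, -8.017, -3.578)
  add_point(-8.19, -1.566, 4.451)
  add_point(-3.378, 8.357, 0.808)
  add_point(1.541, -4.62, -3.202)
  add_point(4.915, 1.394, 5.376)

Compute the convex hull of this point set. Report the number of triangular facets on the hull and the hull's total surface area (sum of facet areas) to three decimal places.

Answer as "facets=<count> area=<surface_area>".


Hull vertices (8/10): indices [0, 2, 3, 4, 5, 6, 7, 9].

Per-facet area ½‖(b−a)×(c−a)‖:
  f1: (p7, p2, p4) → 162.8831
  f2: (p6, p7, p4) → 63.9996
  f3: (p6, p0, p7) → 50.9867
  f4: (p6, p3, p4) → 55.7223
  f5: (p6, p3, p0) → 28.2979
  f6: (p9, p7, p2) → 76.3827
  f7: (p9, p0, p7) → 36.8772
  f8: (p9, p3, p2) → 59.9536
  f9: (p9, p3, p0) → 20.2789
  f10: (p5, p2, p4) → 16.8172
  f11: (p5, p3, p4) → 87.6099
  f12: (p5, p3, p2) → 40.2955
Σ area = 700.105

Euler characteristic 8−18+12 = 2 ✓

facets=12 area=700.105


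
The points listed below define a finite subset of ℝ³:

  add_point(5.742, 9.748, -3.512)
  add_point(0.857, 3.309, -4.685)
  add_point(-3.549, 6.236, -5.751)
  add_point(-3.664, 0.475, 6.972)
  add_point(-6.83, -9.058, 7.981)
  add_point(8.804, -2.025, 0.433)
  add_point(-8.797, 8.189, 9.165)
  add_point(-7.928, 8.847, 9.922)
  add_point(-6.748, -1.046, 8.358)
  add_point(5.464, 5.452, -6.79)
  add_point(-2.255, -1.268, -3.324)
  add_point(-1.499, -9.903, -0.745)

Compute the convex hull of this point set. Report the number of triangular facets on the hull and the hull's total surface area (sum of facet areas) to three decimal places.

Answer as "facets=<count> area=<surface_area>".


facets=12 area=875.346

Extreme-point indices: [0, 2, 4, 5, 6, 7, 9, 11] — 8 of 12 on the boundary.

Triangle areas on the boundary:
  f1: (p9, p11, p5) → 70.6518
  f2: (p4, p11, p5) → 64.0547
  f3: (p0, p9, p5) → 29.3020
  f4: (p2, p9, p11) → 76.4110
  f5: (p2, p4, p6) → 135.1324
  f6: (p2, p4, p11) → 86.7991
  f7: (p2, p0, p9) → 24.5447
  f8: (p7, p4, p6) → 10.2733
  f9: (p7, p4, p5) → 162.3032
  f10: (p7, p0, p5) → 122.2044
  f11: (p7, p2, p6) → 9.7827
  f12: (p7, p2, p0) → 83.8864
Σ area = 875.346

Euler characteristic 8−18+12 = 2 ✓


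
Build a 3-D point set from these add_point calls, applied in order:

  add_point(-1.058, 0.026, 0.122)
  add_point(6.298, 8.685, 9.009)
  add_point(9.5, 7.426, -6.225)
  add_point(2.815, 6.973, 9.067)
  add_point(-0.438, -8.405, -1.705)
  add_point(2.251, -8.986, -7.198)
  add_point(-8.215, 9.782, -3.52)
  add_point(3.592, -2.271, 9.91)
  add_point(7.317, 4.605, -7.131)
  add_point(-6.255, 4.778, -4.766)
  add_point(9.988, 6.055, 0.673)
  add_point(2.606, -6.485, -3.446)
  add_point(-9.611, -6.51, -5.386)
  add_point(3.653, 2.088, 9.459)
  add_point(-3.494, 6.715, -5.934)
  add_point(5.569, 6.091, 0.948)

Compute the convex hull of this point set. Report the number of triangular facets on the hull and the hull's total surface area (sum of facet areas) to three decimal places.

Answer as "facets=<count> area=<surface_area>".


facets=18 area=1058.023

Points on the hull: [1, 2, 3, 4, 5, 6, 7, 8, 10, 12, 14] (11 of 16).

Per-facet area ½‖(b−a)×(c−a)‖:
  f1: (p7, p6, p12) → 159.6805
  f2: (p1, p7, p10) → 53.4084
  f3: (p3, p7, p6) → 75.7445
  f4: (p3, p1, p6) → 28.5380
  f5: (p3, p1, p7) → 16.8358
  f6: (p14, p6, p12) → 44.3579
  f7: (p2, p1, p10) → 20.9773
  f8: (p2, p1, p6) → 131.8173
  f9: (p2, p14, p6) → 26.3319
  f10: (p2, p14, p8) → 18.6305
  f11: (p5, p7, p10) → 120.0571
  f12: (p5, p2, p10) → 63.0387
  f13: (p5, p2, p8) → 10.0403
  f14: (p5, p14, p12) → 86.9673
  f15: (p5, p14, p8) → 79.2949
  f16: (p4, p7, p12) → 60.1720
  f17: (p4, p5, p12) → 30.7890
  f18: (p4, p5, p7) → 31.3415
Σ area = 1058.023

Euler characteristic 11−27+18 = 2 ✓
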